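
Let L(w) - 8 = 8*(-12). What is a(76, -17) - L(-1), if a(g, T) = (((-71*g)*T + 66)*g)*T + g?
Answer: -118602852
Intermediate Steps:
L(w) = -88 (L(w) = 8 + 8*(-12) = 8 - 96 = -88)
a(g, T) = g + T*g*(66 - 71*T*g) (a(g, T) = ((-71*T*g + 66)*g)*T + g = ((66 - 71*T*g)*g)*T + g = (g*(66 - 71*T*g))*T + g = T*g*(66 - 71*T*g) + g = g + T*g*(66 - 71*T*g))
a(76, -17) - L(-1) = 76*(1 + 66*(-17) - 71*76*(-17)²) - 1*(-88) = 76*(1 - 1122 - 71*76*289) + 88 = 76*(1 - 1122 - 1559444) + 88 = 76*(-1560565) + 88 = -118602940 + 88 = -118602852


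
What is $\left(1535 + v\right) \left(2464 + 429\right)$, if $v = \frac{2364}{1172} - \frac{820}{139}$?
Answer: $\frac{180401213762}{40727} \approx 4.4295 \cdot 10^{6}$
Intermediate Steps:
$v = - \frac{158111}{40727}$ ($v = 2364 \cdot \frac{1}{1172} - \frac{820}{139} = \frac{591}{293} - \frac{820}{139} = - \frac{158111}{40727} \approx -3.8822$)
$\left(1535 + v\right) \left(2464 + 429\right) = \left(1535 - \frac{158111}{40727}\right) \left(2464 + 429\right) = \frac{62357834}{40727} \cdot 2893 = \frac{180401213762}{40727}$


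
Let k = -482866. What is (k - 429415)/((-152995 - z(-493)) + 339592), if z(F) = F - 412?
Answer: -912281/187502 ≈ -4.8654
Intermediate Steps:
z(F) = -412 + F
(k - 429415)/((-152995 - z(-493)) + 339592) = (-482866 - 429415)/((-152995 - (-412 - 493)) + 339592) = -912281/((-152995 - 1*(-905)) + 339592) = -912281/((-152995 + 905) + 339592) = -912281/(-152090 + 339592) = -912281/187502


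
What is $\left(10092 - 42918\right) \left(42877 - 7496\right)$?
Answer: $-1161416706$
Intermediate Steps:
$\left(10092 - 42918\right) \left(42877 - 7496\right) = \left(-32826\right) 35381 = -1161416706$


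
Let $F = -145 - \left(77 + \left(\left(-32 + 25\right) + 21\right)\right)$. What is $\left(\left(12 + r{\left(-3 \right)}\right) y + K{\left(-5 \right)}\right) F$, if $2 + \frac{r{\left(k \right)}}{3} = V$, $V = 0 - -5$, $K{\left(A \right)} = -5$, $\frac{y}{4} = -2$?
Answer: $40828$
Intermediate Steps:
$y = -8$ ($y = 4 \left(-2\right) = -8$)
$V = 5$ ($V = 0 + 5 = 5$)
$r{\left(k \right)} = 9$ ($r{\left(k \right)} = -6 + 3 \cdot 5 = -6 + 15 = 9$)
$F = -236$ ($F = -145 - \left(77 + \left(-7 + 21\right)\right) = -145 - \left(77 + 14\right) = -145 - 91 = -236$)
$\left(\left(12 + r{\left(-3 \right)}\right) y + K{\left(-5 \right)}\right) F = \left(\left(12 + 9\right) \left(-8\right) - 5\right) \left(-236\right) = \left(21 \left(-8\right) - 5\right) \left(-236\right) = \left(-168 - 5\right) \left(-236\right) = \left(-173\right) \left(-236\right) = 40828$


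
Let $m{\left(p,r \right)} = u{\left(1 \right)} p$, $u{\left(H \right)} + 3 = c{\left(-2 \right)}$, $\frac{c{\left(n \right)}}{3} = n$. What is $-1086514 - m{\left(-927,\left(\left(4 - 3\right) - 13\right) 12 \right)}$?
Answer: $-1094857$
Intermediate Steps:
$c{\left(n \right)} = 3 n$
$u{\left(H \right)} = -9$ ($u{\left(H \right)} = -3 + 3 \left(-2\right) = -3 - 6 = -9$)
$m{\left(p,r \right)} = - 9 p$
$-1086514 - m{\left(-927,\left(\left(4 - 3\right) - 13\right) 12 \right)} = -1086514 - \left(-9\right) \left(-927\right) = -1086514 - 8343 = -1094857$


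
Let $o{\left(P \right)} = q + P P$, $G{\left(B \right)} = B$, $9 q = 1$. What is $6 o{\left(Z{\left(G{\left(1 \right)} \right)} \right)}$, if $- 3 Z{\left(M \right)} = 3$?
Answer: $\frac{20}{3} \approx 6.6667$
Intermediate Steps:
$q = \frac{1}{9}$ ($q = \frac{1}{9} \cdot 1 = \frac{1}{9} \approx 0.11111$)
$Z{\left(M \right)} = -1$ ($Z{\left(M \right)} = \left(- \frac{1}{3}\right) 3 = -1$)
$o{\left(P \right)} = \frac{1}{9} + P^{2}$ ($o{\left(P \right)} = \frac{1}{9} + P P = \frac{1}{9} + P^{2}$)
$6 o{\left(Z{\left(G{\left(1 \right)} \right)} \right)} = 6 \left(\frac{1}{9} + \left(-1\right)^{2}\right) = 6 \left(\frac{1}{9} + 1\right) = 6 \cdot \frac{10}{9} = \frac{20}{3}$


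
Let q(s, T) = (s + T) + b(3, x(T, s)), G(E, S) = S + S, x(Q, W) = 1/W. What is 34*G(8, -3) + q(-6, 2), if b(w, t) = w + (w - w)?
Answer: -205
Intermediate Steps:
x(Q, W) = 1/W
b(w, t) = w (b(w, t) = w + 0 = w)
G(E, S) = 2*S
q(s, T) = 3 + T + s (q(s, T) = (s + T) + 3 = (T + s) + 3 = 3 + T + s)
34*G(8, -3) + q(-6, 2) = 34*(2*(-3)) + (3 + 2 - 6) = 34*(-6) - 1 = -204 - 1 = -205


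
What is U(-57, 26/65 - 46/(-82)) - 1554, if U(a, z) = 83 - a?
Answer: -1414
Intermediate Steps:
U(-57, 26/65 - 46/(-82)) - 1554 = (83 - 1*(-57)) - 1554 = (83 + 57) - 1554 = 140 - 1554 = -1414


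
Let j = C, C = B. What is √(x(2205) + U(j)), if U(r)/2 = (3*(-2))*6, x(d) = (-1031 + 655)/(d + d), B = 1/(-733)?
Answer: 2*I*√198685/105 ≈ 8.4903*I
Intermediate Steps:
B = -1/733 ≈ -0.0013643
C = -1/733 ≈ -0.0013643
x(d) = -188/d (x(d) = -376*1/(2*d) = -188/d)
j = -1/733 ≈ -0.0013643
U(r) = -72 (U(r) = 2*((3*(-2))*6) = 2*(-6*6) = 2*(-36) = -72)
√(x(2205) + U(j)) = √(-188/2205 - 72) = √(-158948/2205) = 2*I*√198685/105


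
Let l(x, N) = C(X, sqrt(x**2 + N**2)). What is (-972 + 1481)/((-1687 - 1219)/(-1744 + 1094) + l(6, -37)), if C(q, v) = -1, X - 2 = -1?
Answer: 165425/1128 ≈ 146.65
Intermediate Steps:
X = 1 (X = 2 - 1 = 1)
l(x, N) = -1
(-972 + 1481)/((-1687 - 1219)/(-1744 + 1094) + l(6, -37)) = (-972 + 1481)/((-1687 - 1219)/(-1744 + 1094) - 1) = 509/(-2906/(-650) - 1) = 509/(-2906*(-1/650) - 1) = 509/(1453/325 - 1) = 509/(1128/325) = 509*(325/1128) = 165425/1128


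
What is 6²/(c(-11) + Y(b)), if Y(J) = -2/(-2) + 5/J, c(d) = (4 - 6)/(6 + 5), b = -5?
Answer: -198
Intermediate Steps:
c(d) = -2/11
Y(J) = 1 + 5/J (Y(J) = -2*(-½) + 5/J = 1 + 5/J)
6²/(c(-11) + Y(b)) = 6²/(-2/11 + (5 - 5)/(-5)) = 36/(-2/11 - ⅕*0) = 36/(-2/11 + 0) = 36/(-2/11) = 36*(-11/2) = -198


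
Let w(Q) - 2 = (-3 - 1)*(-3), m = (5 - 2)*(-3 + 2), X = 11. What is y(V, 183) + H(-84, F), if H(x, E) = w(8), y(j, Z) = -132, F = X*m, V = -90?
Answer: -118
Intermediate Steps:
m = -3 (m = 3*(-1) = -3)
F = -33 (F = 11*(-3) = -33)
w(Q) = 14 (w(Q) = 2 + (-3 - 1)*(-3) = 2 - 4*(-3) = 2 + 12 = 14)
H(x, E) = 14
y(V, 183) + H(-84, F) = -132 + 14 = -118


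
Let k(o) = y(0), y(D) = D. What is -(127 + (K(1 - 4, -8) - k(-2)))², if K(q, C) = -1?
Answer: -15876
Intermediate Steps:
k(o) = 0
-(127 + (K(1 - 4, -8) - k(-2)))² = -(127 + (-1 - 1*0))² = -(127 + (-1 + 0))² = -(127 - 1)² = -1*126² = -1*15876 = -15876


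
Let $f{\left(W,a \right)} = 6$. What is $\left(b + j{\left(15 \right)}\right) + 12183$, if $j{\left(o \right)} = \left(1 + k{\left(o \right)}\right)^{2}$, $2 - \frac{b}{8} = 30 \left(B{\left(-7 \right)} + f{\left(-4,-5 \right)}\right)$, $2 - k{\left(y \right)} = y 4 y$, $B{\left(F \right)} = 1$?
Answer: $815128$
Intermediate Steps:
$k{\left(y \right)} = 2 - 4 y^{2}$ ($k{\left(y \right)} = 2 - y 4 y = 2 - 4 y y = 2 - 4 y^{2}$)
$b = -1664$ ($b = 16 - 8 \cdot 30 \left(1 + 6\right) = 16 - 8 \cdot 30 \cdot 7 = 16 - 1680 = -1664$)
$j{\left(o \right)} = \left(3 - 4 o^{2}\right)^{2}$ ($j{\left(o \right)} = \left(1 - \left(-2 + 4 o^{2}\right)\right)^{2} = \left(3 - 4 o^{2}\right)^{2}$)
$\left(b + j{\left(15 \right)}\right) + 12183 = \left(-1664 + \left(-3 + 4 \cdot 15^{2}\right)^{2}\right) + 12183 = \left(-1664 + \left(-3 + 4 \cdot 225\right)^{2}\right) + 12183 = \left(-1664 + \left(-3 + 900\right)^{2}\right) + 12183 = \left(-1664 + 897^{2}\right) + 12183 = \left(-1664 + 804609\right) + 12183 = 802945 + 12183 = 815128$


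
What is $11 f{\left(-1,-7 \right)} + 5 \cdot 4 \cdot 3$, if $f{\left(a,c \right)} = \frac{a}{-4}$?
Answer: $\frac{251}{4} \approx 62.75$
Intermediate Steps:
$f{\left(a,c \right)} = - \frac{a}{4}$ ($f{\left(a,c \right)} = a \left(- \frac{1}{4}\right) = - \frac{a}{4}$)
$11 f{\left(-1,-7 \right)} + 5 \cdot 4 \cdot 3 = 11 \left(\left(- \frac{1}{4}\right) \left(-1\right)\right) + 5 \cdot 4 \cdot 3 = 11 \cdot \frac{1}{4} + 20 \cdot 3 = \frac{11}{4} + 60 = \frac{251}{4}$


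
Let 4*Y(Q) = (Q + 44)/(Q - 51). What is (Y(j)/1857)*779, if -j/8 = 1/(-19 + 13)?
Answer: -26486/276693 ≈ -0.095723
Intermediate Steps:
j = 4/3 (j = -8/(-19 + 13) = -8/(-6) = -8*(-⅙) = 4/3 ≈ 1.3333)
Y(Q) = (44 + Q)/(4*(-51 + Q)) (Y(Q) = ((Q + 44)/(Q - 51))/4 = ((44 + Q)/(-51 + Q))/4 = (44 + Q)/(4*(-51 + Q)))
(Y(j)/1857)*779 = (((44 + 4/3)/(4*(-51 + 4/3)))/1857)*779 = (((¼)*(136/3)/(-149/3))*(1/1857))*779 = (((¼)*(-3/149)*(136/3))*(1/1857))*779 = -34/149*1/1857*779 = -34/276693*779 = -26486/276693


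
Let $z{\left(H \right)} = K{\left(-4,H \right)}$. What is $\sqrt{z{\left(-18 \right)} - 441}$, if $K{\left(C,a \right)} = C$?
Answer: $i \sqrt{445} \approx 21.095 i$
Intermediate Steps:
$z{\left(H \right)} = -4$
$\sqrt{z{\left(-18 \right)} - 441} = \sqrt{-4 - 441} = \sqrt{-445} = i \sqrt{445}$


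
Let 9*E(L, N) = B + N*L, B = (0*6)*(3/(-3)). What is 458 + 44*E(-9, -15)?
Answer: 1118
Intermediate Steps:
B = 0 (B = 0*(3*(-⅓)) = 0*(-1) = 0)
E(L, N) = L*N/9 (E(L, N) = (0 + N*L)/9 = (0 + L*N)/9 = (L*N)/9 = L*N/9)
458 + 44*E(-9, -15) = 458 + 44*((⅑)*(-9)*(-15)) = 458 + 44*15 = 458 + 660 = 1118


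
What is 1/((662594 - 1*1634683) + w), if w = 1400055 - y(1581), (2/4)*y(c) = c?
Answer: 1/424804 ≈ 2.3540e-6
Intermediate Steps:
y(c) = 2*c
w = 1396893 (w = 1400055 - 2*1581 = 1400055 - 1*3162 = 1400055 - 3162 = 1396893)
1/((662594 - 1*1634683) + w) = 1/((662594 - 1*1634683) + 1396893) = 1/((662594 - 1634683) + 1396893) = 1/(-972089 + 1396893) = 1/424804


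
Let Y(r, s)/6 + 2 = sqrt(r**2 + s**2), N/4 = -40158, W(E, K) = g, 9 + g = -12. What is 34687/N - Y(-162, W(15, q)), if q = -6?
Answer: 1892897/160632 - 18*sqrt(2965) ≈ -968.35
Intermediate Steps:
g = -21 (g = -9 - 12 = -21)
W(E, K) = -21
N = -160632 (N = 4*(-40158) = -160632)
Y(r, s) = -12 + 6*sqrt(r**2 + s**2)
34687/N - Y(-162, W(15, q)) = 34687/(-160632) - (-12 + 6*sqrt((-162)**2 + (-21)**2)) = 34687*(-1/160632) - (-12 + 6*sqrt(26244 + 441)) = -34687/160632 - (-12 + 6*sqrt(26685)) = -34687/160632 - (-12 + 6*(3*sqrt(2965))) = -34687/160632 - (-12 + 18*sqrt(2965)) = -34687/160632 + (12 - 18*sqrt(2965)) = 1892897/160632 - 18*sqrt(2965)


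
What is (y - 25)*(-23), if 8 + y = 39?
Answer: -138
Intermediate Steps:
y = 31 (y = -8 + 39 = 31)
(y - 25)*(-23) = (31 - 25)*(-23) = 6*(-23) = -138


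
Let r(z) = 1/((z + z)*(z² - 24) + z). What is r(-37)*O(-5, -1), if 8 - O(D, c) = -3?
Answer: -11/99567 ≈ -0.00011048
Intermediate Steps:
O(D, c) = 11 (O(D, c) = 8 - 1*(-3) = 8 + 3 = 11)
r(z) = 1/(z + 2*z*(-24 + z²)) (r(z) = 1/((2*z)*(-24 + z²) + z) = 1/(2*z*(-24 + z²) + z) = 1/(z + 2*z*(-24 + z²)))
r(-37)*O(-5, -1) = (1/((-37)*(-47 + 2*(-37)²)))*11 = -1/(37*(-47 + 2*1369))*11 = -1/(37*(-47 + 2738))*11 = -1/37/2691*11 = -1/37*1/2691*11 = -1/99567*11 = -11/99567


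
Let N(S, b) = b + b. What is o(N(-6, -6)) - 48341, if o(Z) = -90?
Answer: -48431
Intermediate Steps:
N(S, b) = 2*b
o(N(-6, -6)) - 48341 = -90 - 48341 = -48431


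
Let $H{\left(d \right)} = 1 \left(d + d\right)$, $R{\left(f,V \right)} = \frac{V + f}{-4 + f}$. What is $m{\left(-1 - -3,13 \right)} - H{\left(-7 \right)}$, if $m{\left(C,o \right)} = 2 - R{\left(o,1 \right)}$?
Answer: $\frac{130}{9} \approx 14.444$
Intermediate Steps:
$R{\left(f,V \right)} = \frac{V + f}{-4 + f}$
$m{\left(C,o \right)} = 2 - \frac{1 + o}{-4 + o}$
$H{\left(d \right)} = 2 d$ ($H{\left(d \right)} = 1 \cdot 2 d = 2 d$)
$m{\left(-1 - -3,13 \right)} - H{\left(-7 \right)} = \frac{-9 + 13}{-4 + 13} - 2 \left(-7\right) = \frac{1}{9} \cdot 4 - -14 = \frac{1}{9} \cdot 4 + 14 = \frac{4}{9} + 14 = \frac{130}{9}$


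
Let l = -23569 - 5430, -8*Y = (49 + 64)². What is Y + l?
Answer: -244761/8 ≈ -30595.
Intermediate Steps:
Y = -12769/8 (Y = -(49 + 64)²/8 = -⅛*113² = -⅛*12769 = -12769/8 ≈ -1596.1)
l = -28999
Y + l = -12769/8 - 28999 = -244761/8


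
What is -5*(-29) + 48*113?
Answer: 5569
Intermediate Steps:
-5*(-29) + 48*113 = 145 + 5424 = 5569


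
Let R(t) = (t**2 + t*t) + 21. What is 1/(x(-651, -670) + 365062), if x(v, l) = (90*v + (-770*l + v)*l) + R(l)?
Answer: -1/344012537 ≈ -2.9069e-9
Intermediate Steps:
R(t) = 21 + 2*t**2 (R(t) = (t**2 + t**2) + 21 = 2*t**2 + 21 = 21 + 2*t**2)
x(v, l) = 21 + 2*l**2 + 90*v + l*(v - 770*l) (x(v, l) = (90*v + (-770*l + v)*l) + (21 + 2*l**2) = (90*v + (v - 770*l)*l) + (21 + 2*l**2) = (90*v + l*(v - 770*l)) + (21 + 2*l**2) = 21 + 2*l**2 + 90*v + l*(v - 770*l))
1/(x(-651, -670) + 365062) = 1/((21 - 768*(-670)**2 + 90*(-651) - 670*(-651)) + 365062) = 1/((21 - 768*448900 - 58590 + 436170) + 365062) = 1/((21 - 344755200 - 58590 + 436170) + 365062) = 1/(-344377599 + 365062) = 1/(-344012537) = -1/344012537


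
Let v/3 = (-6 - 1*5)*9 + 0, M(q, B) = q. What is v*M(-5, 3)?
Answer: 1485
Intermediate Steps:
v = -297 (v = 3*((-6 - 1*5)*9 + 0) = 3*((-6 - 5)*9 + 0) = 3*(-11*9 + 0) = 3*(-99 + 0) = 3*(-99) = -297)
v*M(-5, 3) = -297*(-5) = 1485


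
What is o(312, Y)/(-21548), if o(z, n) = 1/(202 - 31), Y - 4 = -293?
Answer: -1/3684708 ≈ -2.7139e-7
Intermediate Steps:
Y = -289 (Y = 4 - 293 = -289)
o(z, n) = 1/171
o(312, Y)/(-21548) = (1/171)/(-21548) = (1/171)*(-1/21548) = -1/3684708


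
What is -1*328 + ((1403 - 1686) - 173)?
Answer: -784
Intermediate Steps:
-1*328 + ((1403 - 1686) - 173) = -328 + (-283 - 173) = -328 - 456 = -784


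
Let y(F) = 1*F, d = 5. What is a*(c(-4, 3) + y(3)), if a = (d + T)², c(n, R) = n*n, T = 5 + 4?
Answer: 3724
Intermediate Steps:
T = 9
c(n, R) = n²
y(F) = F
a = 196 (a = (5 + 9)² = 14² = 196)
a*(c(-4, 3) + y(3)) = 196*((-4)² + 3) = 196*(16 + 3) = 196*19 = 3724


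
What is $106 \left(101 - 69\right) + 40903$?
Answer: $44295$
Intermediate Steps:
$106 \left(101 - 69\right) + 40903 = 106 \cdot 32 + 40903 = 3392 + 40903 = 44295$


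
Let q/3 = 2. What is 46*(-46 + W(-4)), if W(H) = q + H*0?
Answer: -1840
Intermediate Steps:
q = 6 (q = 3*2 = 6)
W(H) = 6 (W(H) = 6 + H*0 = 6 + 0 = 6)
46*(-46 + W(-4)) = 46*(-46 + 6) = 46*(-40) = -1840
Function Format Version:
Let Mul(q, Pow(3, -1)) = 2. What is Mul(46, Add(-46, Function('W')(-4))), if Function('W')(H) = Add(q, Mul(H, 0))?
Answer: -1840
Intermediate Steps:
q = 6 (q = Mul(3, 2) = 6)
Function('W')(H) = 6 (Function('W')(H) = Add(6, Mul(H, 0)) = Add(6, 0) = 6)
Mul(46, Add(-46, Function('W')(-4))) = Mul(46, Add(-46, 6)) = Mul(46, -40) = -1840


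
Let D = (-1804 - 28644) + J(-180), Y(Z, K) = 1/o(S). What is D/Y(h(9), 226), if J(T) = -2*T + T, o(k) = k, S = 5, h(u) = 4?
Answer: -151340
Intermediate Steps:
J(T) = -T
Y(Z, K) = ⅕ (Y(Z, K) = 1/5 = ⅕)
D = -30268 (D = (-1804 - 28644) - 1*(-180) = -30448 + 180 = -30268)
D/Y(h(9), 226) = -30268/⅕ = -30268*5 = -151340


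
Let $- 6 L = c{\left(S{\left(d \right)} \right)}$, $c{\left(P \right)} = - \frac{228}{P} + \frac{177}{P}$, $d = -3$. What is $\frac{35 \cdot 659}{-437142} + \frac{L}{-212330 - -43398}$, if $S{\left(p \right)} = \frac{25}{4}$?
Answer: $- \frac{12178159666}{230772726075} \approx -0.052771$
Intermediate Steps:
$S{\left(p \right)} = \frac{25}{4}$ ($S{\left(p \right)} = 25 \cdot \frac{1}{4} = \frac{25}{4}$)
$c{\left(P \right)} = - \frac{51}{P}$
$L = \frac{34}{25}$ ($L = - \frac{\left(-51\right) \frac{1}{\frac{25}{4}}}{6} = - \frac{\left(-51\right) \frac{4}{25}}{6} = \left(- \frac{1}{6}\right) \left(- \frac{204}{25}\right) = \frac{34}{25} \approx 1.36$)
$\frac{35 \cdot 659}{-437142} + \frac{L}{-212330 - -43398} = \frac{35 \cdot 659}{-437142} + \frac{34}{25 \left(-212330 - -43398\right)} = 23065 \left(- \frac{1}{437142}\right) + \frac{34}{25 \left(-212330 + 43398\right)} = - \frac{23065}{437142} + \frac{34}{25 \left(-168932\right)} = - \frac{23065}{437142} + \frac{34}{25} \left(- \frac{1}{168932}\right) = - \frac{23065}{437142} - \frac{17}{2111650} = - \frac{12178159666}{230772726075}$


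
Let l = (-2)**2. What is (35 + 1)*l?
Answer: 144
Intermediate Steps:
l = 4
(35 + 1)*l = (35 + 1)*4 = 36*4 = 144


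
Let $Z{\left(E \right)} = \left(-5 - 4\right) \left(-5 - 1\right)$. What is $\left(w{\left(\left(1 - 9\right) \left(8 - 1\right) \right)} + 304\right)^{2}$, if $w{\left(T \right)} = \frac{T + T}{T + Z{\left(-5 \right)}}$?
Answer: $129600$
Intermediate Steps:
$Z{\left(E \right)} = 54$ ($Z{\left(E \right)} = \left(-9\right) \left(-6\right) = 54$)
$w{\left(T \right)} = \frac{2 T}{54 + T}$ ($w{\left(T \right)} = \frac{T + T}{T + 54} = \frac{2 T}{54 + T}$)
$\left(w{\left(\left(1 - 9\right) \left(8 - 1\right) \right)} + 304\right)^{2} = \left(\frac{2 \left(1 - 9\right) \left(8 - 1\right)}{54 + \left(1 - 9\right) \left(8 - 1\right)} + 304\right)^{2} = \left(\frac{2 \left(\left(-8\right) 7\right)}{54 - 56} + 304\right)^{2} = \left(2 \left(-56\right) \frac{1}{54 - 56} + 304\right)^{2} = \left(2 \left(-56\right) \frac{1}{-2} + 304\right)^{2} = \left(2 \left(-56\right) \left(- \frac{1}{2}\right) + 304\right)^{2} = \left(56 + 304\right)^{2} = 360^{2} = 129600$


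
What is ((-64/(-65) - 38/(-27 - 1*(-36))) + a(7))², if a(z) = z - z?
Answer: 3587236/342225 ≈ 10.482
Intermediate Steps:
a(z) = 0
((-64/(-65) - 38/(-27 - 1*(-36))) + a(7))² = ((-64/(-65) - 38/(-27 - 1*(-36))) + 0)² = ((-64*(-1/65) - 38/(-27 + 36)) + 0)² = ((64/65 - 38/9) + 0)² = (-1894/585 + 0)² = (-1894/585)² = 3587236/342225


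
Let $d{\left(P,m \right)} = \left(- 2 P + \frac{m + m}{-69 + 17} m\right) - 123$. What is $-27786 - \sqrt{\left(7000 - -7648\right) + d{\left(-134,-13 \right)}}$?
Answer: $-27786 - \frac{\sqrt{59146}}{2} \approx -27908.0$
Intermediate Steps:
$d{\left(P,m \right)} = -123 - 2 P - \frac{m^{2}}{26}$ ($d{\left(P,m \right)} = \left(- 2 P + \frac{2 m}{-52} m\right) - 123 = \left(- 2 P + 2 m \left(- \frac{1}{52}\right) m\right) - 123 = \left(- 2 P + - \frac{m}{26} m\right) - 123 = \left(- 2 P - \frac{m^{2}}{26}\right) - 123 = -123 - 2 P - \frac{m^{2}}{26}$)
$-27786 - \sqrt{\left(7000 - -7648\right) + d{\left(-134,-13 \right)}} = -27786 - \sqrt{\left(7000 - -7648\right) - \left(-145 + \frac{13}{2}\right)} = -27786 - \sqrt{\left(7000 + 7648\right) - - \frac{277}{2}} = -27786 - \sqrt{14648 - - \frac{277}{2}} = -27786 - \sqrt{14648 + \frac{277}{2}} = -27786 - \sqrt{\frac{29573}{2}} = -27786 - \frac{\sqrt{59146}}{2}$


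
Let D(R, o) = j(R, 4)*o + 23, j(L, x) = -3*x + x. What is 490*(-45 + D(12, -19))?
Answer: 63700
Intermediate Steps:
j(L, x) = -2*x
D(R, o) = 23 - 8*o (D(R, o) = (-2*4)*o + 23 = -8*o + 23 = 23 - 8*o)
490*(-45 + D(12, -19)) = 490*(-45 + (23 - 8*(-19))) = 490*(-45 + (23 + 152)) = 490*(-45 + 175) = 490*130 = 63700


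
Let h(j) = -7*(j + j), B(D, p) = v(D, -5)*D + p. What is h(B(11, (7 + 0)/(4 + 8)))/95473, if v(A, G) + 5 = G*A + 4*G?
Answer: 10553/81834 ≈ 0.12896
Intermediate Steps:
v(A, G) = -5 + 4*G + A*G (v(A, G) = -5 + (G*A + 4*G) = -5 + (A*G + 4*G) = -5 + (4*G + A*G) = -5 + 4*G + A*G)
B(D, p) = p + D*(-25 - 5*D) (B(D, p) = (-5 + 4*(-5) + D*(-5))*D + p = (-5 - 20 - 5*D)*D + p = (-25 - 5*D)*D + p = D*(-25 - 5*D) + p = p + D*(-25 - 5*D))
h(j) = -14*j
h(B(11, (7 + 0)/(4 + 8)))/95473 = -14*((7 + 0)/(4 + 8) - 5*11*(5 + 11))/95473 = -14*(7/12 - 5*11*16)*(1/95473) = -14*(7*(1/12) - 880)*(1/95473) = -14*(7/12 - 880)*(1/95473) = -14*(-10553/12)*(1/95473) = (73871/6)*(1/95473) = 10553/81834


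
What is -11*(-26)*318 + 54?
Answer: 91002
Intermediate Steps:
-11*(-26)*318 + 54 = 286*318 + 54 = 90948 + 54 = 91002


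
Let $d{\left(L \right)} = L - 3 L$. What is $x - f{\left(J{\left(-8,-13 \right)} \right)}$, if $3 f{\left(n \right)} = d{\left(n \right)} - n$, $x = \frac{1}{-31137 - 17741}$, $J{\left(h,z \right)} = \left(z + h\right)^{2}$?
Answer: $\frac{21555197}{48878} \approx 441.0$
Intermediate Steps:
$J{\left(h,z \right)} = \left(h + z\right)^{2}$
$x = - \frac{1}{48878}$ ($x = \frac{1}{-48878} = - \frac{1}{48878} \approx -2.0459 \cdot 10^{-5}$)
$d{\left(L \right)} = - 2 L$
$f{\left(n \right)} = - n$ ($f{\left(n \right)} = \frac{- 2 n - n}{3} = \frac{\left(-3\right) n}{3} = - n$)
$x - f{\left(J{\left(-8,-13 \right)} \right)} = - \frac{1}{48878} - - \left(-8 - 13\right)^{2} = - \frac{1}{48878} - - \left(-21\right)^{2} = - \frac{1}{48878} - \left(-1\right) 441 = - \frac{1}{48878} - -441 = - \frac{1}{48878} + 441 = \frac{21555197}{48878}$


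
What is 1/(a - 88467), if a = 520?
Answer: -1/87947 ≈ -1.1370e-5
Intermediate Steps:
1/(a - 88467) = 1/(520 - 88467) = 1/(-87947) = -1/87947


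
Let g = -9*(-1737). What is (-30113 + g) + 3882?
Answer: -10598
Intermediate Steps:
g = 15633
(-30113 + g) + 3882 = (-30113 + 15633) + 3882 = -14480 + 3882 = -10598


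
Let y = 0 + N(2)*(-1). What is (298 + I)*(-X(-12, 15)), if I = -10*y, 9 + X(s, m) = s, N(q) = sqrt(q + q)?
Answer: 6678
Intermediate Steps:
N(q) = sqrt(2)*sqrt(q) (N(q) = sqrt(2*q) = sqrt(2)*sqrt(q))
y = -2 (y = 0 + (sqrt(2)*sqrt(2))*(-1) = 0 + 2*(-1) = 0 - 2 = -2)
X(s, m) = -9 + s
I = 20 (I = -10*(-2) = 20)
(298 + I)*(-X(-12, 15)) = (298 + 20)*(-(-9 - 12)) = 318*(-1*(-21)) = 318*21 = 6678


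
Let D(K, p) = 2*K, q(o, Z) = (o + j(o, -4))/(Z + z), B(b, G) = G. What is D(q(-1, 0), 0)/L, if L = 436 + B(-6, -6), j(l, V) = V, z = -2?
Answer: 1/86 ≈ 0.011628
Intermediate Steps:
q(o, Z) = (-4 + o)/(-2 + Z) (q(o, Z) = (o - 4)/(Z - 2) = (-4 + o)/(-2 + Z))
L = 430 (L = 436 - 6 = 430)
D(q(-1, 0), 0)/L = (2*((-4 - 1)/(-2 + 0)))/430 = (2*(-5/(-2)))*(1/430) = (2*(-½*(-5)))*(1/430) = (2*(5/2))*(1/430) = 5*(1/430) = 1/86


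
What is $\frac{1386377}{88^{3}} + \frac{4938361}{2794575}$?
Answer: $\frac{7239689252167}{1904424614400} \approx 3.8015$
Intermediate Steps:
$\frac{1386377}{88^{3}} + \frac{4938361}{2794575} = \frac{1386377}{681472} + 4938361 \cdot \frac{1}{2794575} = 1386377 \cdot \frac{1}{681472} + \frac{4938361}{2794575} = \frac{1386377}{681472} + \frac{4938361}{2794575} = \frac{7239689252167}{1904424614400}$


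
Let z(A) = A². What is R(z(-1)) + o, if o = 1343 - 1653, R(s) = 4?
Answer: -306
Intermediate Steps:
o = -310
R(z(-1)) + o = 4 - 310 = -306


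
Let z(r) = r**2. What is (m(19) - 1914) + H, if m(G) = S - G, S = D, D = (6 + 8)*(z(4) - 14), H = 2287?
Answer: 382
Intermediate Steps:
D = 28 (D = (6 + 8)*(4**2 - 14) = 14*(16 - 14) = 14*2 = 28)
S = 28
m(G) = 28 - G
(m(19) - 1914) + H = ((28 - 1*19) - 1914) + 2287 = ((28 - 19) - 1914) + 2287 = (9 - 1914) + 2287 = -1905 + 2287 = 382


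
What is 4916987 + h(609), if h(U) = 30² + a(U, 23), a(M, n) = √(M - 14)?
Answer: 4917887 + √595 ≈ 4.9179e+6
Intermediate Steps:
a(M, n) = √(-14 + M)
h(U) = 900 + √(-14 + U) (h(U) = 30² + √(-14 + U) = 900 + √(-14 + U))
4916987 + h(609) = 4916987 + (900 + √(-14 + 609)) = 4916987 + (900 + √595) = 4917887 + √595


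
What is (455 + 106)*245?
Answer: 137445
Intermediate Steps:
(455 + 106)*245 = 561*245 = 137445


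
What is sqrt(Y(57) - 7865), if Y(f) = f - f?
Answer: 11*I*sqrt(65) ≈ 88.685*I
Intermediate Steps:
Y(f) = 0
sqrt(Y(57) - 7865) = sqrt(0 - 7865) = sqrt(-7865) = 11*I*sqrt(65)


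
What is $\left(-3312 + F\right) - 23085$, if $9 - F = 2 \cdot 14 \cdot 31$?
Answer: $-27256$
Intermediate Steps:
$F = -859$ ($F = 9 - 2 \cdot 14 \cdot 31 = 9 - 28 \cdot 31 = 9 - 868 = -859$)
$\left(-3312 + F\right) - 23085 = \left(-3312 - 859\right) - 23085 = -4171 - 23085 = -27256$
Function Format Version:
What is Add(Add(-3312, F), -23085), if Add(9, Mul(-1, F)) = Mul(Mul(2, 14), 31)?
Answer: -27256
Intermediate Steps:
F = -859 (F = Add(9, Mul(-1, Mul(Mul(2, 14), 31))) = Add(9, Mul(-1, Mul(28, 31))) = Add(9, Mul(-1, 868)) = Add(9, -868) = -859)
Add(Add(-3312, F), -23085) = Add(Add(-3312, -859), -23085) = Add(-4171, -23085) = -27256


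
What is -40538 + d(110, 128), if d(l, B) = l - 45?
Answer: -40473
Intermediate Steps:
d(l, B) = -45 + l
-40538 + d(110, 128) = -40538 + (-45 + 110) = -40538 + 65 = -40473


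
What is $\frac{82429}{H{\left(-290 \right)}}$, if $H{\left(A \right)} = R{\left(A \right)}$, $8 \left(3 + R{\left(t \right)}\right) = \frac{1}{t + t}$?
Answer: $- \frac{382470560}{13921} \approx -27474.0$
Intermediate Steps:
$R{\left(t \right)} = -3 + \frac{1}{16 t}$ ($R{\left(t \right)} = -3 + \frac{1}{8 \left(t + t\right)} = -3 + \frac{1}{8 \cdot 2 t} = -3 + \frac{\frac{1}{2} \frac{1}{t}}{8} = -3 + \frac{1}{16 t}$)
$H{\left(A \right)} = -3 + \frac{1}{16 A}$
$\frac{82429}{H{\left(-290 \right)}} = \frac{82429}{-3 + \frac{1}{16 \left(-290\right)}} = \frac{82429}{-3 + \frac{1}{16} \left(- \frac{1}{290}\right)} = \frac{82429}{-3 - \frac{1}{4640}} = \frac{82429}{- \frac{13921}{4640}} = 82429 \left(- \frac{4640}{13921}\right) = - \frac{382470560}{13921}$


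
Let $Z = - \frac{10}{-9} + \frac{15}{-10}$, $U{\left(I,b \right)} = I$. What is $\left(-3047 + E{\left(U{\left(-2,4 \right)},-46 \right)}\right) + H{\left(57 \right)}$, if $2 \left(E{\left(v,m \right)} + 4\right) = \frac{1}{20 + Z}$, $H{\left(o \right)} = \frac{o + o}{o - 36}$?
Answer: $- \frac{7525544}{2471} \approx -3045.5$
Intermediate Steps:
$H{\left(o \right)} = \frac{2 o}{-36 + o}$
$Z = - \frac{7}{18}$ ($Z = \left(-10\right) \left(- \frac{1}{9}\right) + 15 \left(- \frac{1}{10}\right) = \frac{10}{9} - \frac{3}{2} = - \frac{7}{18} \approx -0.38889$)
$E{\left(v,m \right)} = - \frac{1403}{353}$ ($E{\left(v,m \right)} = -4 + \frac{1}{2 \left(20 - \frac{7}{18}\right)} = -4 + \frac{1}{2 \cdot \frac{353}{18}} = -4 + \frac{1}{2} \cdot \frac{18}{353} = -4 + \frac{9}{353} = - \frac{1403}{353}$)
$\left(-3047 + E{\left(U{\left(-2,4 \right)},-46 \right)}\right) + H{\left(57 \right)} = \left(-3047 - \frac{1403}{353}\right) + 2 \cdot 57 \frac{1}{-36 + 57} = - \frac{1076994}{353} + 2 \cdot 57 \cdot \frac{1}{21} = - \frac{1076994}{353} + \frac{38}{7} = - \frac{7525544}{2471}$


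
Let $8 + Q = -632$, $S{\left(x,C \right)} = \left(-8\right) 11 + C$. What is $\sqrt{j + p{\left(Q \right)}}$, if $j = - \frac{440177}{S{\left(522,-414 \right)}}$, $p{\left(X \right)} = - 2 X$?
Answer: $\frac{\sqrt{543533974}}{502} \approx 46.442$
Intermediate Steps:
$S{\left(x,C \right)} = -88 + C$
$Q = -640$ ($Q = -8 - 632 = -640$)
$j = \frac{440177}{502}$ ($j = - \frac{440177}{-88 - 414} = - \frac{440177}{-502} = \left(-440177\right) \left(- \frac{1}{502}\right) = \frac{440177}{502} \approx 876.85$)
$\sqrt{j + p{\left(Q \right)}} = \sqrt{\frac{440177}{502} - -1280} = \sqrt{\frac{440177}{502} + 1280} = \sqrt{\frac{1082737}{502}} = \frac{\sqrt{543533974}}{502}$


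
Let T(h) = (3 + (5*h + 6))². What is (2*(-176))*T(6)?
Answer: -535392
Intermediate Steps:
T(h) = (9 + 5*h)² (T(h) = (3 + (6 + 5*h))² = (9 + 5*h)²)
(2*(-176))*T(6) = (2*(-176))*(9 + 5*6)² = -352*(9 + 30)² = -352*39² = -352*1521 = -535392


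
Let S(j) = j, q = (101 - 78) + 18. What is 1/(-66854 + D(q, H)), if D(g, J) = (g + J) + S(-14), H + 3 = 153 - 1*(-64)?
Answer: -1/66613 ≈ -1.5012e-5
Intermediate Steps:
q = 41 (q = 23 + 18 = 41)
H = 214 (H = -3 + (153 - 1*(-64)) = -3 + (153 + 64) = -3 + 217 = 214)
D(g, J) = -14 + J + g (D(g, J) = (g + J) - 14 = (J + g) - 14 = -14 + J + g)
1/(-66854 + D(q, H)) = 1/(-66854 + (-14 + 214 + 41)) = 1/(-66854 + 241) = 1/(-66613) = -1/66613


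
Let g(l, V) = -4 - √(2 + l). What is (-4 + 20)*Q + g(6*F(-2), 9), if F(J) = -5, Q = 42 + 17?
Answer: 940 - 2*I*√7 ≈ 940.0 - 5.2915*I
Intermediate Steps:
Q = 59
(-4 + 20)*Q + g(6*F(-2), 9) = (-4 + 20)*59 + (-4 - √(2 + 6*(-5))) = 16*59 + (-4 - √(2 - 30)) = 944 + (-4 - √(-28)) = 944 + (-4 - 2*I*√7) = 940 - 2*I*√7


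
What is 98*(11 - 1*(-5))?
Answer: 1568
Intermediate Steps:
98*(11 - 1*(-5)) = 98*(11 + 5) = 98*16 = 1568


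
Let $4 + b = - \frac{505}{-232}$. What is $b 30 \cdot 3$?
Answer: $- \frac{19035}{116} \approx -164.09$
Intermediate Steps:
$b = - \frac{423}{232}$ ($b = -4 - \frac{505}{-232} = -4 - - \frac{505}{232} = -4 + \frac{505}{232} = - \frac{423}{232} \approx -1.8233$)
$b 30 \cdot 3 = - \frac{423 \cdot 30 \cdot 3}{232} = \left(- \frac{423}{232}\right) 90 = - \frac{19035}{116}$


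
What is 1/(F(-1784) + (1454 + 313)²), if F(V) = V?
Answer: 1/3120505 ≈ 3.2046e-7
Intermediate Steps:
1/(F(-1784) + (1454 + 313)²) = 1/(-1784 + (1454 + 313)²) = 1/(-1784 + 1767²) = 1/(-1784 + 3122289) = 1/3120505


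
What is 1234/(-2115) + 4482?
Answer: 9478196/2115 ≈ 4481.4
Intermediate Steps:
1234/(-2115) + 4482 = 1234*(-1/2115) + 4482 = -1234/2115 + 4482 = 9478196/2115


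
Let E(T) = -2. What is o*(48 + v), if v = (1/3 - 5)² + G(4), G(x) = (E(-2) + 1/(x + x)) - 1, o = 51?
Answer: 81889/24 ≈ 3412.0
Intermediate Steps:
G(x) = -3 + 1/(2*x) (G(x) = (-2 + 1/(x + x)) - 1 = (-2 + 1/(2*x)) - 1 = -3 + 1/(2*x))
v = 1361/72 (v = (1/3 - 5)² + (-3 + (½)/4) = (⅓ - 5)² + (-3 + (½)*(¼)) = (-14/3)² + (-3 + ⅛) = 196/9 - 23/8 = 1361/72 ≈ 18.903)
o*(48 + v) = 51*(48 + 1361/72) = 51*(4817/72) = 81889/24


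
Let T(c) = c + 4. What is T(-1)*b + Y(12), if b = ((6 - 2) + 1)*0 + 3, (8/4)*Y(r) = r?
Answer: 15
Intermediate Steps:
Y(r) = r/2
T(c) = 4 + c
b = 3 (b = (4 + 1)*0 + 3 = 5*0 + 3 = 0 + 3 = 3)
T(-1)*b + Y(12) = (4 - 1)*3 + (1/2)*12 = 3*3 + 6 = 9 + 6 = 15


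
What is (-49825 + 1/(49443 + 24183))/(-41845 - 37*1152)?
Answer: 3668415449/6219114594 ≈ 0.58986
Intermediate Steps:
(-49825 + 1/(49443 + 24183))/(-41845 - 37*1152) = (-49825 + 1/73626)/(-41845 - 42624) = (-49825 + 1/73626)/(-84469) = -3668415449/73626*(-1/84469) = 3668415449/6219114594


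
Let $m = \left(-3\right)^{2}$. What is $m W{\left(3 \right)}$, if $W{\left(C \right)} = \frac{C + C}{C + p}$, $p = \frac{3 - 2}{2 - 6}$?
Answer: $\frac{216}{11} \approx 19.636$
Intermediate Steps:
$p = - \frac{1}{4}$ ($p = \frac{3 + \left(-5 + 3\right)}{-4} = \left(3 - 2\right) \left(- \frac{1}{4}\right) = 1 \left(- \frac{1}{4}\right) = - \frac{1}{4} \approx -0.25$)
$m = 9$
$W{\left(C \right)} = \frac{2 C}{- \frac{1}{4} + C}$ ($W{\left(C \right)} = \frac{C + C}{C - \frac{1}{4}} = \frac{2 C}{- \frac{1}{4} + C}$)
$m W{\left(3 \right)} = 9 \cdot 8 \cdot 3 \frac{1}{-1 + 4 \cdot 3} = 9 \cdot 8 \cdot 3 \frac{1}{-1 + 12} = 9 \cdot 8 \cdot 3 \cdot \frac{1}{11} = 9 \cdot \frac{24}{11} = \frac{216}{11}$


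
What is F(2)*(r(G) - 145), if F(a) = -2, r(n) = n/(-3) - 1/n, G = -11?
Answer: 9322/33 ≈ 282.48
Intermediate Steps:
r(n) = -1/n - n/3 (r(n) = n*(-1/3) - 1/n = -n/3 - 1/n = -1/n - n/3)
F(2)*(r(G) - 145) = -2*((-1/(-11) - 1/3*(-11)) - 145) = -2*((-1*(-1/11) + 11/3) - 145) = -2*((1/11 + 11/3) - 145) = -2*(124/33 - 145) = -2*(-4661/33) = 9322/33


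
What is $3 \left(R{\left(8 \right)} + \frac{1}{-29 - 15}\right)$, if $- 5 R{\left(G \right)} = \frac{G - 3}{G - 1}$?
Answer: $- \frac{153}{308} \approx -0.49675$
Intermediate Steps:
$R{\left(G \right)} = - \frac{-3 + G}{5 \left(-1 + G\right)}$ ($R{\left(G \right)} = - \frac{\left(G - 3\right) \frac{1}{G - 1}}{5} = - \frac{\left(-3 + G\right) \frac{1}{-1 + G}}{5} = - \frac{\frac{1}{-1 + G} \left(-3 + G\right)}{5} = - \frac{-3 + G}{5 \left(-1 + G\right)}$)
$3 \left(R{\left(8 \right)} + \frac{1}{-29 - 15}\right) = 3 \left(\frac{3 - 8}{5 \left(-1 + 8\right)} + \frac{1}{-29 - 15}\right) = 3 \left(\frac{3 - 8}{5 \cdot 7} + \frac{1}{-44}\right) = 3 \left(\frac{1}{5} \cdot \frac{1}{7} \left(-5\right) - \frac{1}{44}\right) = 3 \left(- \frac{1}{7} - \frac{1}{44}\right) = 3 \left(- \frac{51}{308}\right) = - \frac{153}{308}$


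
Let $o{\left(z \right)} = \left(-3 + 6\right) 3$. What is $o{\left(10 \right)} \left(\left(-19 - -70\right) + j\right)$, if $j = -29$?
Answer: $198$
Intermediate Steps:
$o{\left(z \right)} = 9$ ($o{\left(z \right)} = 3 \cdot 3 = 9$)
$o{\left(10 \right)} \left(\left(-19 - -70\right) + j\right) = 9 \left(\left(-19 - -70\right) - 29\right) = 9 \left(\left(-19 + 70\right) - 29\right) = 9 \left(51 - 29\right) = 9 \cdot 22 = 198$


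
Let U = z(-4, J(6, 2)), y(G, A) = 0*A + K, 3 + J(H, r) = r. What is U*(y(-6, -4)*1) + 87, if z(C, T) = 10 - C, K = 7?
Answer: 185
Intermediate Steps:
J(H, r) = -3 + r
y(G, A) = 7 (y(G, A) = 0*A + 7 = 0 + 7 = 7)
U = 14 (U = 10 - 1*(-4) = 10 + 4 = 14)
U*(y(-6, -4)*1) + 87 = 14*(7*1) + 87 = 14*7 + 87 = 98 + 87 = 185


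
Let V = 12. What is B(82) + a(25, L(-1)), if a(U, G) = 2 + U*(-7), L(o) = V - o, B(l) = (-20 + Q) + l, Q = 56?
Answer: -55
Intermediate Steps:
B(l) = 36 + l (B(l) = (-20 + 56) + l = 36 + l)
L(o) = 12 - o
a(U, G) = 2 - 7*U
B(82) + a(25, L(-1)) = (36 + 82) + (2 - 7*25) = 118 + (2 - 175) = 118 - 173 = -55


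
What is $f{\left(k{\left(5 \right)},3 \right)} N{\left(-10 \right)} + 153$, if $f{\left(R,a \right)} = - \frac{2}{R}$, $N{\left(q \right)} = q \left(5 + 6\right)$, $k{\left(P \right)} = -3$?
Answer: $\frac{239}{3} \approx 79.667$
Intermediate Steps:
$N{\left(q \right)} = 11 q$ ($N{\left(q \right)} = q 11 = 11 q$)
$f{\left(k{\left(5 \right)},3 \right)} N{\left(-10 \right)} + 153 = - \frac{2}{-3} \cdot 11 \left(-10\right) + 153 = \left(-2\right) \left(- \frac{1}{3}\right) \left(-110\right) + 153 = \frac{2}{3} \left(-110\right) + 153 = - \frac{220}{3} + 153 = \frac{239}{3}$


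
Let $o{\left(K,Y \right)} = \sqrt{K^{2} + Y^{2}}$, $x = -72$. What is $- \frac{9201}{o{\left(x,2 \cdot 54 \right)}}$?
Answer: $- \frac{3067 \sqrt{13}}{156} \approx -70.886$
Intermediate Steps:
$- \frac{9201}{o{\left(x,2 \cdot 54 \right)}} = - \frac{9201}{\sqrt{\left(-72\right)^{2} + \left(2 \cdot 54\right)^{2}}} = - \frac{9201}{\sqrt{5184 + 108^{2}}} = - \frac{9201}{\sqrt{5184 + 11664}} = - \frac{9201}{\sqrt{16848}} = - \frac{9201}{36 \sqrt{13}} = - 9201 \frac{\sqrt{13}}{468} = - \frac{3067 \sqrt{13}}{156}$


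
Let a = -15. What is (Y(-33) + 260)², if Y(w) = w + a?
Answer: 44944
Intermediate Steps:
Y(w) = -15 + w (Y(w) = w - 15 = -15 + w)
(Y(-33) + 260)² = ((-15 - 33) + 260)² = (-48 + 260)² = 212² = 44944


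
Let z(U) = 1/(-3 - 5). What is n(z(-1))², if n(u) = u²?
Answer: 1/4096 ≈ 0.00024414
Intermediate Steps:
z(U) = -⅛ (z(U) = 1/(-8) = -⅛)
n(z(-1))² = ((-⅛)²)² = (1/64)² = 1/4096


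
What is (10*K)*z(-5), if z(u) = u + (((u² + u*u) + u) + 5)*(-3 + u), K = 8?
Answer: -32400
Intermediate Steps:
z(u) = u + (-3 + u)*(5 + u + 2*u²) (z(u) = u + (((u² + u²) + u) + 5)*(-3 + u) = u + ((2*u² + u) + 5)*(-3 + u) = u + ((u + 2*u²) + 5)*(-3 + u) = u + (5 + u + 2*u²)*(-3 + u) = u + (-3 + u)*(5 + u + 2*u²))
(10*K)*z(-5) = (10*8)*(-15 - 5*(-5)² + 2*(-5)³ + 3*(-5)) = 80*(-15 - 5*25 + 2*(-125) - 15) = 80*(-15 - 125 - 250 - 15) = 80*(-405) = -32400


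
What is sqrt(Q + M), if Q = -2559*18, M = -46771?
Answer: I*sqrt(92833) ≈ 304.69*I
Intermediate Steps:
Q = -46062
sqrt(Q + M) = sqrt(-46062 - 46771) = sqrt(-92833) = I*sqrt(92833)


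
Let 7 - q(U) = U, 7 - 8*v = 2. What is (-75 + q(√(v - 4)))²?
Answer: 36965/8 + 102*I*√6 ≈ 4620.6 + 249.85*I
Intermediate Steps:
v = 5/8 (v = 7/8 - ⅛*2 = 7/8 - ¼ = 5/8 ≈ 0.62500)
q(U) = 7 - U
(-75 + q(√(v - 4)))² = (-75 + (7 - √(5/8 - 4)))² = (-75 + (7 - √(-27/8)))² = (-75 + (7 - 3*I*√6/4))² = (-68 - 3*I*√6/4)²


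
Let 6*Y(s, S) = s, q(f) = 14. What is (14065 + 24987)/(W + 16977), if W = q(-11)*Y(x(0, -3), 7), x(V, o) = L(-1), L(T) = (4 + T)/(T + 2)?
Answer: 9763/4246 ≈ 2.2993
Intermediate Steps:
L(T) = (4 + T)/(2 + T)
x(V, o) = 3 (x(V, o) = (4 - 1)/(2 - 1) = 3/1 = 1*3 = 3)
Y(s, S) = s/6
W = 7 (W = 14*((1/6)*3) = 14*(1/2) = 7)
(14065 + 24987)/(W + 16977) = (14065 + 24987)/(7 + 16977) = 39052/16984 = 39052*(1/16984) = 9763/4246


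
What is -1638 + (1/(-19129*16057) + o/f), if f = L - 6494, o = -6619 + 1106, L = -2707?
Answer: -4627503014860126/2826127201953 ≈ -1637.4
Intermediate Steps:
o = -5513
f = -9201 (f = -2707 - 6494 = -9201)
-1638 + (1/(-19129*16057) + o/f) = -1638 + (1/(-19129*16057) - 5513/(-9201)) = -1638 + (-1/19129*1/16057 - 5513*(-1/9201)) = -1638 + (-1/307154353 + 5513/9201) = -1638 + 1693341938888/2826127201953 = -4627503014860126/2826127201953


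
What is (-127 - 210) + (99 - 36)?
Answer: -274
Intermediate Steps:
(-127 - 210) + (99 - 36) = -337 + 63 = -274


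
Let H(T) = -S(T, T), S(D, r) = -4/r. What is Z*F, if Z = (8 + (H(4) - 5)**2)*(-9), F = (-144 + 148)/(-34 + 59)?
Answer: -864/25 ≈ -34.560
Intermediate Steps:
H(T) = 4/T (H(T) = -(-4)/T = 4/T)
F = 4/25 ≈ 0.16000
Z = -216 (Z = (8 + (4/4 - 5)**2)*(-9) = (8 + (4*(1/4) - 5)**2)*(-9) = (8 + (1 - 5)**2)*(-9) = (8 + (-4)**2)*(-9) = (8 + 16)*(-9) = 24*(-9) = -216)
Z*F = -216*4/25 = -864/25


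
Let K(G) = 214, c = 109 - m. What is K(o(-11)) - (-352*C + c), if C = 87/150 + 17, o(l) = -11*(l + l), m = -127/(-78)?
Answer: 12274837/1950 ≈ 6294.8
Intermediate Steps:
m = 127/78 (m = -127*(-1/78) = 127/78 ≈ 1.6282)
o(l) = -22*l
c = 8375/78 (c = 109 - 1*127/78 = 109 - 127/78 = 8375/78 ≈ 107.37)
C = 879/50 (C = 87*(1/150) + 17 = 29/50 + 17 = 879/50 ≈ 17.580)
K(o(-11)) - (-352*C + c) = 214 - (-352*879/50 + 8375/78) = 214 - (-154704/25 + 8375/78) = 214 - 1*(-11857537/1950) = 214 + 11857537/1950 = 12274837/1950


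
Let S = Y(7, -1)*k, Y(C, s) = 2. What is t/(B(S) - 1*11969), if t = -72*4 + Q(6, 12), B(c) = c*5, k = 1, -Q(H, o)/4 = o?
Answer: 336/11959 ≈ 0.028096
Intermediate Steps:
Q(H, o) = -4*o
S = 2 (S = 2*1 = 2)
B(c) = 5*c
t = -336 (t = -72*4 - 4*12 = -288 - 48 = -336)
t/(B(S) - 1*11969) = -336/(5*2 - 1*11969) = -336/(10 - 11969) = -336/(-11959) = -336*(-1/11959) = 336/11959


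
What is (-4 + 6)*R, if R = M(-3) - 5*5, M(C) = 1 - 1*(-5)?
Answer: -38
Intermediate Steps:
M(C) = 6 (M(C) = 1 + 5 = 6)
R = -19 (R = 6 - 5*5 = 6 - 25 = -19)
(-4 + 6)*R = (-4 + 6)*(-19) = 2*(-19) = -38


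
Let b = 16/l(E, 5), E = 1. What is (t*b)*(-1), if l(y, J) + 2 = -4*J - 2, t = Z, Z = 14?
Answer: 28/3 ≈ 9.3333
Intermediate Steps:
t = 14
l(y, J) = -4 - 4*J (l(y, J) = -2 + (-4*J - 2) = -2 + (-2 - 4*J) = -4 - 4*J)
b = -⅔ (b = 16/(-4 - 4*5) = 16/(-4 - 20) = 16/(-24) = 16*(-1/24) = -⅔ ≈ -0.66667)
(t*b)*(-1) = (14*(-⅔))*(-1) = -28/3*(-1) = 28/3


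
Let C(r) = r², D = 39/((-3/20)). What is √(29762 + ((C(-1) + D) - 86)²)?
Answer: √148787 ≈ 385.73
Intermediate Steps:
D = -260 (D = 39/((-3*1/20)) = 39/(-3/20) = 39*(-20/3) = -260)
√(29762 + ((C(-1) + D) - 86)²) = √(29762 + (((-1)² - 260) - 86)²) = √(29762 + ((1 - 260) - 86)²) = √(29762 + (-259 - 86)²) = √(29762 + (-345)²) = √(29762 + 119025) = √148787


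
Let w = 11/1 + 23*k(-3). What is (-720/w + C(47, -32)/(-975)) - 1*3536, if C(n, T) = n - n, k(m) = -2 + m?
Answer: -45878/13 ≈ -3529.1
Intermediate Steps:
w = -104 (w = 11/1 + 23*(-2 - 3) = 11*1 + 23*(-5) = 11 - 115 = -104)
C(n, T) = 0
(-720/w + C(47, -32)/(-975)) - 1*3536 = (-720/(-104) + 0/(-975)) - 1*3536 = (-720*(-1/104) + 0*(-1/975)) - 3536 = (90/13 + 0) - 3536 = 90/13 - 3536 = -45878/13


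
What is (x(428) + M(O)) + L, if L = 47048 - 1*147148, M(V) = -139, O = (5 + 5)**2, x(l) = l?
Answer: -99811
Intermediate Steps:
O = 100 (O = 10**2 = 100)
L = -100100 (L = 47048 - 147148 = -100100)
(x(428) + M(O)) + L = (428 - 139) - 100100 = 289 - 100100 = -99811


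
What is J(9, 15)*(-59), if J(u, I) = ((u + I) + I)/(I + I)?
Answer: -767/10 ≈ -76.700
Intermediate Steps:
J(u, I) = (u + 2*I)/(2*I) (J(u, I) = ((I + u) + I)/((2*I)) = (u + 2*I)*(1/(2*I)) = (u + 2*I)/(2*I))
J(9, 15)*(-59) = ((15 + (½)*9)/15)*(-59) = ((15 + 9/2)/15)*(-59) = ((1/15)*(39/2))*(-59) = (13/10)*(-59) = -767/10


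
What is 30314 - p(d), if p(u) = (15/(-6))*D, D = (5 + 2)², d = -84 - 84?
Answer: 60873/2 ≈ 30437.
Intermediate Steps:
d = -168
D = 49 (D = 7² = 49)
p(u) = -245/2 (p(u) = (15/(-6))*49 = (15*(-⅙))*49 = -5/2*49 = -245/2)
30314 - p(d) = 30314 - 1*(-245/2) = 30314 + 245/2 = 60873/2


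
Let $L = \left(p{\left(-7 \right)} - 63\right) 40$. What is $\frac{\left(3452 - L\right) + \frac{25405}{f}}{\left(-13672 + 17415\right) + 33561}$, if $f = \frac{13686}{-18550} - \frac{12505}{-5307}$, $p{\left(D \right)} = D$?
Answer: $\frac{28665254193}{48720292336} \approx 0.58836$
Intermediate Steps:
$L = -2800$ ($L = \left(-7 - 63\right) 40 = \left(-70\right) 40 = -2800$)
$f = \frac{1306034}{806925}$ ($f = 13686 \left(- \frac{1}{18550}\right) - - \frac{205}{87} = - \frac{6843}{9275} + \frac{205}{87} = \frac{1306034}{806925} \approx 1.6185$)
$\frac{\left(3452 - L\right) + \frac{25405}{f}}{\left(-13672 + 17415\right) + 33561} = \frac{\left(3452 - -2800\right) + \frac{25405}{\frac{1306034}{806925}}}{\left(-13672 + 17415\right) + 33561} = \frac{\left(3452 + 2800\right) + 25405 \cdot \frac{806925}{1306034}}{3743 + 33561} = \frac{6252 + \frac{20499929625}{1306034}}{37304} = \frac{28665254193}{1306034} \cdot \frac{1}{37304} = \frac{28665254193}{48720292336}$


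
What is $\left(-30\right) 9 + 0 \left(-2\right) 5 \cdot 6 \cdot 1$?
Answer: $-270$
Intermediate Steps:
$\left(-30\right) 9 + 0 \left(-2\right) 5 \cdot 6 \cdot 1 = -270 + 0 \cdot 5 \cdot 6 \cdot 1 = -270 + 0 \cdot 6 \cdot 1 = -270 + 0 \cdot 1 = -270 + 0 = -270$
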